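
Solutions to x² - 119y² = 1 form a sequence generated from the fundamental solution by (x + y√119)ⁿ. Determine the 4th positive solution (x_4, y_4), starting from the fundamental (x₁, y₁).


Step 1: Find the fundamental solution (x₁, y₁) of x² - 119y² = 1.
  Expand √119 as a continued fraction. a₀ = ⌊√119⌋ = 10; iterate m_{k+1} = d_k·a_k − m_k, d_{k+1} = (119 − m_{k+1}²)/d_k, a_{k+1} = ⌊(a₀ + m_{k+1})/d_{k+1}⌋ (starting m₀ = 0, d₀ = 1), with convergents p_k = a_k·p_{k-1} + p_{k-2}, q_k = a_k·q_{k-1} + q_{k-2} (p₋₁ = 1, q₋₁ = 0):
  k = 0: a₀ = 10; p₀/q₀ = 10/1; p₀² − 119·q₀² = 100 − 119 = -19.
  k = 1: m = 10, d = 19, a = ⌊(10 + 10)/19⌋ = 1; p/q = (1·10 + 1)/(1·1 + 0) = 11/1; p² − 119·q² = 121 − 119 = 2.
  k = 2: m = 9, d = 2, a = ⌊(10 + 9)/2⌋ = 9; p/q = (9·11 + 10)/(9·1 + 1) = 109/10; p² − 119·q² = 11881 − 11900 = -19.
  k = 3: m = 9, d = 19, a = ⌊(10 + 9)/19⌋ = 1; p/q = (1·109 + 11)/(1·10 + 1) = 120/11; p² − 119·q² = 14400 − 14399 = 1.
  The first convergent with p² − 119·q² = 1 gives the fundamental solution (x₁, y₁) = (120, 11).
Step 2: Apply the recurrence (x_{n+1}, y_{n+1}) = (x₁x_n + 119y₁y_n, x₁y_n + y₁x_n) repeatedly.
  From (x_1, y_1) = (120, 11): x_2 = 120·120 + 119·11·11 = 28799; y_2 = 120·11 + 11·120 = 2640.
  From (x_2, y_2) = (28799, 2640): x_3 = 120·28799 + 119·11·2640 = 6911640; y_3 = 120·2640 + 11·28799 = 633589.
  From (x_3, y_3) = (6911640, 633589): x_4 = 120·6911640 + 119·11·633589 = 1658764801; y_4 = 120·633589 + 11·6911640 = 152058720.
Step 3: Verify x_4² - 119·y_4² = 2751500665036569601 - 2751500665036569600 = 1 (should be 1). ✓

(x_1, y_1) = (120, 11); (x_4, y_4) = (1658764801, 152058720).


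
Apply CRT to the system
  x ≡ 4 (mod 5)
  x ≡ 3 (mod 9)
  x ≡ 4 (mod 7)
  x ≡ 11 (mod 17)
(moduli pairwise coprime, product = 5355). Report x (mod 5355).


Product of moduli M = 5 · 9 · 7 · 17 = 5355.
Merge one congruence at a time:
  Start: x ≡ 4 (mod 5).
  Combine with x ≡ 3 (mod 9); new modulus lcm = 45.
    Write x = 4 + 5·t and substitute into x ≡ 3 (mod 9): 5·t ≡ 3 − 4 = -1 (mod 9).
    Reduce coefficients mod 9: 5·t ≡ 8 (mod 9).
    The inverse of 5 mod 9 is 2 (since 5·2 = 10 = 1·9 + 1), so t ≡ 2·8 = 16 ≡ 7 (mod 9).
    Then x = 4 + 5·7 = 39, valid modulo lcm(5, 9) = 45: x ≡ 39 (mod 45).
  Combine with x ≡ 4 (mod 7); new modulus lcm = 315.
    Write x = 39 + 45·t and substitute into x ≡ 4 (mod 7): 45·t ≡ 4 − 39 = -35 (mod 7).
    Reduce coefficients mod 7: 3·t ≡ 0 (mod 7).
    The inverse of 3 mod 7 is 5 (since 3·5 = 15 = 2·7 + 1), so t ≡ 5·0 = 0 ≡ 0 (mod 7).
    Then x = 39 + 45·0 = 39, valid modulo lcm(45, 7) = 315: x ≡ 39 (mod 315).
  Combine with x ≡ 11 (mod 17); new modulus lcm = 5355.
    Write x = 39 + 315·t and substitute into x ≡ 11 (mod 17): 315·t ≡ 11 − 39 = -28 (mod 17).
    Reduce coefficients mod 17: 9·t ≡ 6 (mod 17).
    The inverse of 9 mod 17 is 2 (since 9·2 = 18 = 1·17 + 1), so t ≡ 2·6 = 12 ≡ 12 (mod 17).
    Then x = 39 + 315·12 = 3819, valid modulo lcm(315, 17) = 5355: x ≡ 3819 (mod 5355).
Verify against each original: 3819 mod 5 = 4, 3819 mod 9 = 3, 3819 mod 7 = 4, 3819 mod 17 = 11.

x ≡ 3819 (mod 5355).


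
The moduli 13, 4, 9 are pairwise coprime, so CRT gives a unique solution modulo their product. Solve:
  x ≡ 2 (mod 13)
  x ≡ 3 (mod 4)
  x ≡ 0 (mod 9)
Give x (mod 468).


Moduli 13, 4, 9 are pairwise coprime; by CRT there is a unique solution modulo M = 13 · 4 · 9 = 468.
Solve pairwise, accumulating the modulus:
  Start with x ≡ 2 (mod 13).
  Combine with x ≡ 3 (mod 4): since gcd(13, 4) = 1, we get a unique residue mod 52.
    Write x = 2 + 13·t and substitute into x ≡ 3 (mod 4): 13·t ≡ 3 − 2 = 1 (mod 4).
    Reduce coefficients mod 4: 1·t ≡ 1 (mod 4).
    So t ≡ 1 (mod 4).
    Then x = 2 + 13·1 = 15, valid modulo lcm(13, 4) = 52: x ≡ 15 (mod 52).
  Combine with x ≡ 0 (mod 9): since gcd(52, 9) = 1, we get a unique residue mod 468.
    Write x = 15 + 52·t and substitute into x ≡ 0 (mod 9): 52·t ≡ 0 − 15 = -15 (mod 9).
    Reduce coefficients mod 9: 7·t ≡ 3 (mod 9).
    The inverse of 7 mod 9 is 4 (since 7·4 = 28 = 3·9 + 1), so t ≡ 4·3 = 12 ≡ 3 (mod 9).
    Then x = 15 + 52·3 = 171, valid modulo lcm(52, 9) = 468: x ≡ 171 (mod 468).
Verify: 171 mod 13 = 2 ✓, 171 mod 4 = 3 ✓, 171 mod 9 = 0 ✓.

x ≡ 171 (mod 468).


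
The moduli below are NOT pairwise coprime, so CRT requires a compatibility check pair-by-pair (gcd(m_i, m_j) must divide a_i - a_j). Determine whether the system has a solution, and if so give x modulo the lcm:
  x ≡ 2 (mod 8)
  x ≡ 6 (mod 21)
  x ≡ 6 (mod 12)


Moduli 8, 21, 12 are not pairwise coprime, so CRT works modulo lcm(m_i) when all pairwise compatibility conditions hold.
Pairwise compatibility: gcd(m_i, m_j) must divide a_i - a_j for every pair.
Merge one congruence at a time:
  Start: x ≡ 2 (mod 8).
  Combine with x ≡ 6 (mod 21): gcd(8, 21) = 1; 6 - 2 = 4, which IS divisible by 1, so compatible.
    Write x = 2 + 8·t and substitute into x ≡ 6 (mod 21): 8·t ≡ 6 − 2 = 4 (mod 21).
    The inverse of 8 mod 21 is 8 (since 8·8 = 64 = 3·21 + 1), so t ≡ 8·4 = 32 ≡ 11 (mod 21).
    Then x = 2 + 8·11 = 90, valid modulo lcm(8, 21) = 168: x ≡ 90 (mod 168).
  Combine with x ≡ 6 (mod 12): gcd(168, 12) = 12; 6 - 90 = -84, which IS divisible by 12, so compatible.
    Write x = 90 + 168·t and substitute into x ≡ 6 (mod 12): 168·t ≡ 6 − 90 = -84 (mod 12).
    Divide the congruence (and modulus) by g = 12: 14·t ≡ -7 (mod 1).
    Modulo 1 every t works; take t = 0.
    Then x = 90 + 168·0 = 90, valid modulo lcm(168, 12) = 168: x ≡ 90 (mod 168).
Verify: 90 mod 8 = 2, 90 mod 21 = 6, 90 mod 12 = 6.

x ≡ 90 (mod 168).


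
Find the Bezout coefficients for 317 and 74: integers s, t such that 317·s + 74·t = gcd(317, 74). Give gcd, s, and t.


Euclidean algorithm on (317, 74) — divide until remainder is 0:
  317 = 4 · 74 + 21
  74 = 3 · 21 + 11
  21 = 1 · 11 + 10
  11 = 1 · 10 + 1
  10 = 10 · 1 + 0
gcd(317, 74) = 1.
Track Bezout coefficients alongside the remainders: start with r₀ = 317 = a·1 + b·0 (s = 1, t = 0) and r₁ = 74 = a·0 + b·1 (s = 0, t = 1); each new remainder r_{k+1} = r_{k-1} − q_k·r_k inherits s_{k+1} = s_{k-1} − q_k·s_k, t_{k+1} = t_{k-1} − q_k·t_k, so r_k = a·s_k + b·t_k at every step:
  q = 4: r = 21, s = 1 − 4·0 = 1, t = 0 − 4·1 = -4  (check: 317·1 + 74·(-4) = 21)
  q = 3: r = 11, s = 0 − 3·1 = -3, t = 1 − 3·(-4) = 13  (check: 317·(-3) + 74·13 = 11)
  q = 1: r = 10, s = 1 − 1·(-3) = 4, t = -4 − 1·13 = -17  (check: 317·4 + 74·(-17) = 10)
  q = 1: r = 1, s = -3 − 1·4 = -7, t = 13 − 1·(-17) = 30  (check: 317·(-7) + 74·30 = 1)
The row with r = 1 (the gcd) gives the Bezout coefficients s = -7, t = 30.
Result: 317 · (-7) + 74 · (30) = 1.

gcd(317, 74) = 1; s = -7, t = 30 (check: 317·(-7) + 74·30 = 1).


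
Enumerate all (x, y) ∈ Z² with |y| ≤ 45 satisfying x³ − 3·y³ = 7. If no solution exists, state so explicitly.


The equation is x³ - 3y³ = 7. For fixed y, x³ = 3·y³ + 7, so a solution requires the RHS to be a perfect cube.
Strategy: iterate y from -45 to 45, compute RHS = 3·y³ + 7, and check whether it is a (positive or negative) perfect cube.
Check small values of y:
  y = 0: RHS = 7 is not a perfect cube.
  y = 1: RHS = 10 is not a perfect cube.
  y = -1: RHS = 4 is not a perfect cube.
  y = 2: RHS = 31 is not a perfect cube.
  y = -2: RHS = -17 is not a perfect cube.
  y = 3: RHS = 88 is not a perfect cube.
  y = -3: RHS = -74 is not a perfect cube.
Continuing the search up to |y| = 45 finds no solutions either.
No (x, y) in the scanned range satisfies the equation.

No integer solutions with |y| ≤ 45.


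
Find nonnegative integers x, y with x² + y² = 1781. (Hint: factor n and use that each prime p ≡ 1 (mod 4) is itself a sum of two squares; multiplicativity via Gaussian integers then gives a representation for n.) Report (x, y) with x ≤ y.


Step 1: Factor n = 1781 = 13 · 137.
Step 2: Check the mod-4 condition on each prime factor: 13 ≡ 1 (mod 4), exponent 1; 137 ≡ 1 (mod 4), exponent 1.
All primes ≡ 3 (mod 4) appear to even exponent (or don't appear), so by the two-squares theorem n IS expressible as a sum of two squares.
Step 3: Build a representation. Here n = 13 · 137 is a product of primes ≡ 1 (mod 4). Each prime p ≡ 1 (mod 4) is itself a sum of two squares; find a² by testing p − a² for a perfect square:
  13: 13 − 1² = 12, 13 − 2² = 9 = 3² ⇒ 13 = 2² + 3².
  137: 137 − 1² = 136, 137 − 2² = 133, 137 − 3² = 128, 137 − 4² = 121 = 11² ⇒ 137 = 4² + 11².
  Combine using the Brahmagupta–Fibonacci identity (a² + b²)(c² + d²) = (ac − bd)² + (ad + bc)² = (ac + bd)² + (ad − bc)²:
  13 · 137 = 1781: from (2² + 3²)(4² + 11²), take (2·4 − 3·11, 2·11 + 3·4) = (8 − 33, 22 + 12) = (-25, 34); dropping signs (only squares matter) gives (25, 34); check 25² + 34² = 625 + 1156 = 1781 ✓.
Step 4: Order so x ≤ y and verify: 25² + 34² = 625 + 1156 = 1781 = n. ✓

n = 1781 = 25² + 34² (one valid representation with x ≤ y).


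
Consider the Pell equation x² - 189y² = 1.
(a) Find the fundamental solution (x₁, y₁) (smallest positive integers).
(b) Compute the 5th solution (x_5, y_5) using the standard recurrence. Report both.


Step 1: Find the fundamental solution (x₁, y₁) of x² - 189y² = 1.
  Expand √189 as a continued fraction. a₀ = ⌊√189⌋ = 13; iterate m_{k+1} = d_k·a_k − m_k, d_{k+1} = (189 − m_{k+1}²)/d_k, a_{k+1} = ⌊(a₀ + m_{k+1})/d_{k+1}⌋ (starting m₀ = 0, d₀ = 1), with convergents p_k = a_k·p_{k-1} + p_{k-2}, q_k = a_k·q_{k-1} + q_{k-2} (p₋₁ = 1, q₋₁ = 0):
  k = 0: a₀ = 13; p₀/q₀ = 13/1; p₀² − 189·q₀² = 169 − 189 = -20.
  k = 1: m = 13, d = 20, a = ⌊(13 + 13)/20⌋ = 1; p/q = (1·13 + 1)/(1·1 + 0) = 14/1; p² − 189·q² = 196 − 189 = 7.
  k = 2: m = 7, d = 7, a = ⌊(13 + 7)/7⌋ = 2; p/q = (2·14 + 13)/(2·1 + 1) = 41/3; p² − 189·q² = 1681 − 1701 = -20.
  k = 3: m = 7, d = 20, a = ⌊(13 + 7)/20⌋ = 1; p/q = (1·41 + 14)/(1·3 + 1) = 55/4; p² − 189·q² = 3025 − 3024 = 1.
  The first convergent with p² − 189·q² = 1 gives the fundamental solution (x₁, y₁) = (55, 4).
Step 2: Apply the recurrence (x_{n+1}, y_{n+1}) = (x₁x_n + 189y₁y_n, x₁y_n + y₁x_n) repeatedly.
  From (x_1, y_1) = (55, 4): x_2 = 55·55 + 189·4·4 = 6049; y_2 = 55·4 + 4·55 = 440.
  From (x_2, y_2) = (6049, 440): x_3 = 55·6049 + 189·4·440 = 665335; y_3 = 55·440 + 4·6049 = 48396.
  From (x_3, y_3) = (665335, 48396): x_4 = 55·665335 + 189·4·48396 = 73180801; y_4 = 55·48396 + 4·665335 = 5323120.
  From (x_4, y_4) = (73180801, 5323120): x_5 = 55·73180801 + 189·4·5323120 = 8049222775; y_5 = 55·5323120 + 4·73180801 = 585494804.
Step 3: Verify x_5² - 189·y_5² = 64789987281578700625 - 64789987281578700624 = 1 (should be 1). ✓

(x_1, y_1) = (55, 4); (x_5, y_5) = (8049222775, 585494804).


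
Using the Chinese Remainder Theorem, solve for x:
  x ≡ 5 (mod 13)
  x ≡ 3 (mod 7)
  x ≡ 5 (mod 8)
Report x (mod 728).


Moduli 13, 7, 8 are pairwise coprime; by CRT there is a unique solution modulo M = 13 · 7 · 8 = 728.
Solve pairwise, accumulating the modulus:
  Start with x ≡ 5 (mod 13).
  Combine with x ≡ 3 (mod 7): since gcd(13, 7) = 1, we get a unique residue mod 91.
    Write x = 5 + 13·t and substitute into x ≡ 3 (mod 7): 13·t ≡ 3 − 5 = -2 (mod 7).
    Reduce coefficients mod 7: 6·t ≡ 5 (mod 7).
    The inverse of 6 mod 7 is 6 (since 6·6 = 36 = 5·7 + 1), so t ≡ 6·5 = 30 ≡ 2 (mod 7).
    Then x = 5 + 13·2 = 31, valid modulo lcm(13, 7) = 91: x ≡ 31 (mod 91).
  Combine with x ≡ 5 (mod 8): since gcd(91, 8) = 1, we get a unique residue mod 728.
    Write x = 31 + 91·t and substitute into x ≡ 5 (mod 8): 91·t ≡ 5 − 31 = -26 (mod 8).
    Reduce coefficients mod 8: 3·t ≡ 6 (mod 8).
    The inverse of 3 mod 8 is 3 (since 3·3 = 9 = 1·8 + 1), so t ≡ 3·6 = 18 ≡ 2 (mod 8).
    Then x = 31 + 91·2 = 213, valid modulo lcm(91, 8) = 728: x ≡ 213 (mod 728).
Verify: 213 mod 13 = 5 ✓, 213 mod 7 = 3 ✓, 213 mod 8 = 5 ✓.

x ≡ 213 (mod 728).


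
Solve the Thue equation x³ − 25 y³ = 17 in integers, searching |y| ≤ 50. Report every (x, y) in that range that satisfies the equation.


The equation is x³ - 25y³ = 17. For fixed y, x³ = 25·y³ + 17, so a solution requires the RHS to be a perfect cube.
Strategy: iterate y from -50 to 50, compute RHS = 25·y³ + 17, and check whether it is a (positive or negative) perfect cube.
Check small values of y:
  y = 0: RHS = 17 is not a perfect cube.
  y = 1: RHS = 42 is not a perfect cube.
  y = -1: RHS = -8 = (-2)³ ⇒ x = -2 works.
  y = 2: RHS = 217 is not a perfect cube.
  y = -2: RHS = -183 is not a perfect cube.
  y = 3: RHS = 692 is not a perfect cube.
  y = -3: RHS = -658 is not a perfect cube.
Continuing the search up to |y| = 50 finds no further solutions beyond those listed.
Collected solutions: (-2, -1).

Solutions (with |y| ≤ 50): (-2, -1).


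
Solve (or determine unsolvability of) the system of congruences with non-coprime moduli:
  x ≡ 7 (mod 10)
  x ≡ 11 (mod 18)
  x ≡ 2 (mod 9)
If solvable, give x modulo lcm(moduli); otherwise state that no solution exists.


Moduli 10, 18, 9 are not pairwise coprime, so CRT works modulo lcm(m_i) when all pairwise compatibility conditions hold.
Pairwise compatibility: gcd(m_i, m_j) must divide a_i - a_j for every pair.
Merge one congruence at a time:
  Start: x ≡ 7 (mod 10).
  Combine with x ≡ 11 (mod 18): gcd(10, 18) = 2; 11 - 7 = 4, which IS divisible by 2, so compatible.
    Write x = 7 + 10·t and substitute into x ≡ 11 (mod 18): 10·t ≡ 11 − 7 = 4 (mod 18).
    Divide the congruence (and modulus) by g = 2: 5·t ≡ 2 (mod 9).
    The inverse of 5 mod 9 is 2 (since 5·2 = 10 = 1·9 + 1), so t ≡ 2·2 = 4 ≡ 4 (mod 9).
    Then x = 7 + 10·4 = 47, valid modulo lcm(10, 18) = 90: x ≡ 47 (mod 90).
  Combine with x ≡ 2 (mod 9): gcd(90, 9) = 9; 2 - 47 = -45, which IS divisible by 9, so compatible.
    Write x = 47 + 90·t and substitute into x ≡ 2 (mod 9): 90·t ≡ 2 − 47 = -45 (mod 9).
    Divide the congruence (and modulus) by g = 9: 10·t ≡ -5 (mod 1).
    Modulo 1 every t works; take t = 0.
    Then x = 47 + 90·0 = 47, valid modulo lcm(90, 9) = 90: x ≡ 47 (mod 90).
Verify: 47 mod 10 = 7, 47 mod 18 = 11, 47 mod 9 = 2.

x ≡ 47 (mod 90).


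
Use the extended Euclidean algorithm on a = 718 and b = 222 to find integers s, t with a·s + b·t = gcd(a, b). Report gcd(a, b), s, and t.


Euclidean algorithm on (718, 222) — divide until remainder is 0:
  718 = 3 · 222 + 52
  222 = 4 · 52 + 14
  52 = 3 · 14 + 10
  14 = 1 · 10 + 4
  10 = 2 · 4 + 2
  4 = 2 · 2 + 0
gcd(718, 222) = 2.
Track Bezout coefficients alongside the remainders: start with r₀ = 718 = a·1 + b·0 (s = 1, t = 0) and r₁ = 222 = a·0 + b·1 (s = 0, t = 1); each new remainder r_{k+1} = r_{k-1} − q_k·r_k inherits s_{k+1} = s_{k-1} − q_k·s_k, t_{k+1} = t_{k-1} − q_k·t_k, so r_k = a·s_k + b·t_k at every step:
  q = 3: r = 52, s = 1 − 3·0 = 1, t = 0 − 3·1 = -3  (check: 718·1 + 222·(-3) = 52)
  q = 4: r = 14, s = 0 − 4·1 = -4, t = 1 − 4·(-3) = 13  (check: 718·(-4) + 222·13 = 14)
  q = 3: r = 10, s = 1 − 3·(-4) = 13, t = -3 − 3·13 = -42  (check: 718·13 + 222·(-42) = 10)
  q = 1: r = 4, s = -4 − 1·13 = -17, t = 13 − 1·(-42) = 55  (check: 718·(-17) + 222·55 = 4)
  q = 2: r = 2, s = 13 − 2·(-17) = 47, t = -42 − 2·55 = -152  (check: 718·47 + 222·(-152) = 2)
The row with r = 2 (the gcd) gives the Bezout coefficients s = 47, t = -152.
Result: 718 · (47) + 222 · (-152) = 2.

gcd(718, 222) = 2; s = 47, t = -152 (check: 718·47 + 222·(-152) = 2).


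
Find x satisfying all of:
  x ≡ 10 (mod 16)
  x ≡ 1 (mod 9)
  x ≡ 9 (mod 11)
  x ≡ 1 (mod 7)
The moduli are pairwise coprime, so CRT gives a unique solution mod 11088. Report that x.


Product of moduli M = 16 · 9 · 11 · 7 = 11088.
Merge one congruence at a time:
  Start: x ≡ 10 (mod 16).
  Combine with x ≡ 1 (mod 9); new modulus lcm = 144.
    Write x = 10 + 16·t and substitute into x ≡ 1 (mod 9): 16·t ≡ 1 − 10 = -9 (mod 9).
    Reduce coefficients mod 9: 7·t ≡ 0 (mod 9).
    The inverse of 7 mod 9 is 4 (since 7·4 = 28 = 3·9 + 1), so t ≡ 4·0 = 0 ≡ 0 (mod 9).
    Then x = 10 + 16·0 = 10, valid modulo lcm(16, 9) = 144: x ≡ 10 (mod 144).
  Combine with x ≡ 9 (mod 11); new modulus lcm = 1584.
    Write x = 10 + 144·t and substitute into x ≡ 9 (mod 11): 144·t ≡ 9 − 10 = -1 (mod 11).
    Reduce coefficients mod 11: 1·t ≡ 10 (mod 11).
    So t ≡ 10 (mod 11).
    Then x = 10 + 144·10 = 1450, valid modulo lcm(144, 11) = 1584: x ≡ 1450 (mod 1584).
  Combine with x ≡ 1 (mod 7); new modulus lcm = 11088.
    Write x = 1450 + 1584·t and substitute into x ≡ 1 (mod 7): 1584·t ≡ 1 − 1450 = -1449 (mod 7).
    Reduce coefficients mod 7: 2·t ≡ 0 (mod 7).
    The inverse of 2 mod 7 is 4 (since 2·4 = 8 = 1·7 + 1), so t ≡ 4·0 = 0 ≡ 0 (mod 7).
    Then x = 1450 + 1584·0 = 1450, valid modulo lcm(1584, 7) = 11088: x ≡ 1450 (mod 11088).
Verify against each original: 1450 mod 16 = 10, 1450 mod 9 = 1, 1450 mod 11 = 9, 1450 mod 7 = 1.

x ≡ 1450 (mod 11088).


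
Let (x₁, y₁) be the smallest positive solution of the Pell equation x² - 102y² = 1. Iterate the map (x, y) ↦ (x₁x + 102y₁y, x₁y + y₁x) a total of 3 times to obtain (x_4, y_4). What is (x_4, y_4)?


Step 1: Find the fundamental solution (x₁, y₁) of x² - 102y² = 1.
  Expand √102 as a continued fraction. a₀ = ⌊√102⌋ = 10; iterate m_{k+1} = d_k·a_k − m_k, d_{k+1} = (102 − m_{k+1}²)/d_k, a_{k+1} = ⌊(a₀ + m_{k+1})/d_{k+1}⌋ (starting m₀ = 0, d₀ = 1), with convergents p_k = a_k·p_{k-1} + p_{k-2}, q_k = a_k·q_{k-1} + q_{k-2} (p₋₁ = 1, q₋₁ = 0):
  k = 0: a₀ = 10; p₀/q₀ = 10/1; p₀² − 102·q₀² = 100 − 102 = -2.
  k = 1: m = 10, d = 2, a = ⌊(10 + 10)/2⌋ = 10; p/q = (10·10 + 1)/(10·1 + 0) = 101/10; p² − 102·q² = 10201 − 10200 = 1.
  The first convergent with p² − 102·q² = 1 gives the fundamental solution (x₁, y₁) = (101, 10).
Step 2: Apply the recurrence (x_{n+1}, y_{n+1}) = (x₁x_n + 102y₁y_n, x₁y_n + y₁x_n) repeatedly.
  From (x_1, y_1) = (101, 10): x_2 = 101·101 + 102·10·10 = 20401; y_2 = 101·10 + 10·101 = 2020.
  From (x_2, y_2) = (20401, 2020): x_3 = 101·20401 + 102·10·2020 = 4120901; y_3 = 101·2020 + 10·20401 = 408030.
  From (x_3, y_3) = (4120901, 408030): x_4 = 101·4120901 + 102·10·408030 = 832401601; y_4 = 101·408030 + 10·4120901 = 82420040.
Step 3: Verify x_4² - 102·y_4² = 692892425347363201 - 692892425347363200 = 1 (should be 1). ✓

(x_1, y_1) = (101, 10); (x_4, y_4) = (832401601, 82420040).


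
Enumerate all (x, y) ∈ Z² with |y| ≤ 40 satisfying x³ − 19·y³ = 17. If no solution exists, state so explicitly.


The equation is x³ - 19y³ = 17. For fixed y, x³ = 19·y³ + 17, so a solution requires the RHS to be a perfect cube.
Strategy: iterate y from -40 to 40, compute RHS = 19·y³ + 17, and check whether it is a (positive or negative) perfect cube.
Check small values of y:
  y = 0: RHS = 17 is not a perfect cube.
  y = 1: RHS = 36 is not a perfect cube.
  y = -1: RHS = -2 is not a perfect cube.
  y = 2: RHS = 169 is not a perfect cube.
  y = -2: RHS = -135 is not a perfect cube.
  y = 3: RHS = 530 is not a perfect cube.
  y = -3: RHS = -496 is not a perfect cube.
Continuing the search up to |y| = 40 finds no solutions either.
No (x, y) in the scanned range satisfies the equation.

No integer solutions with |y| ≤ 40.


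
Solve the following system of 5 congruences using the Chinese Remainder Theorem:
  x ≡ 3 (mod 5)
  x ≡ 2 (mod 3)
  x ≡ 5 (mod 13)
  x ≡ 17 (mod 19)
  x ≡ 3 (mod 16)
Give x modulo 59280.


Product of moduli M = 5 · 3 · 13 · 19 · 16 = 59280.
Merge one congruence at a time:
  Start: x ≡ 3 (mod 5).
  Combine with x ≡ 2 (mod 3); new modulus lcm = 15.
    Write x = 3 + 5·t and substitute into x ≡ 2 (mod 3): 5·t ≡ 2 − 3 = -1 (mod 3).
    Reduce coefficients mod 3: 2·t ≡ 2 (mod 3).
    The inverse of 2 mod 3 is 2 (since 2·2 = 4 = 1·3 + 1), so t ≡ 2·2 = 4 ≡ 1 (mod 3).
    Then x = 3 + 5·1 = 8, valid modulo lcm(5, 3) = 15: x ≡ 8 (mod 15).
  Combine with x ≡ 5 (mod 13); new modulus lcm = 195.
    Write x = 8 + 15·t and substitute into x ≡ 5 (mod 13): 15·t ≡ 5 − 8 = -3 (mod 13).
    Reduce coefficients mod 13: 2·t ≡ 10 (mod 13).
    The inverse of 2 mod 13 is 7 (since 2·7 = 14 = 1·13 + 1), so t ≡ 7·10 = 70 ≡ 5 (mod 13).
    Then x = 8 + 15·5 = 83, valid modulo lcm(15, 13) = 195: x ≡ 83 (mod 195).
  Combine with x ≡ 17 (mod 19); new modulus lcm = 3705.
    Write x = 83 + 195·t and substitute into x ≡ 17 (mod 19): 195·t ≡ 17 − 83 = -66 (mod 19).
    Reduce coefficients mod 19: 5·t ≡ 10 (mod 19).
    The inverse of 5 mod 19 is 4 (since 5·4 = 20 = 1·19 + 1), so t ≡ 4·10 = 40 ≡ 2 (mod 19).
    Then x = 83 + 195·2 = 473, valid modulo lcm(195, 19) = 3705: x ≡ 473 (mod 3705).
  Combine with x ≡ 3 (mod 16); new modulus lcm = 59280.
    Write x = 473 + 3705·t and substitute into x ≡ 3 (mod 16): 3705·t ≡ 3 − 473 = -470 (mod 16).
    Reduce coefficients mod 16: 9·t ≡ 10 (mod 16).
    The inverse of 9 mod 16 is 9 (since 9·9 = 81 = 5·16 + 1), so t ≡ 9·10 = 90 ≡ 10 (mod 16).
    Then x = 473 + 3705·10 = 37523, valid modulo lcm(3705, 16) = 59280: x ≡ 37523 (mod 59280).
Verify against each original: 37523 mod 5 = 3, 37523 mod 3 = 2, 37523 mod 13 = 5, 37523 mod 19 = 17, 37523 mod 16 = 3.

x ≡ 37523 (mod 59280).


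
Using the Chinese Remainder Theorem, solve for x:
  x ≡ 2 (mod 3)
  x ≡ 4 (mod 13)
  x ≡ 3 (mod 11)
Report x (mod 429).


Moduli 3, 13, 11 are pairwise coprime; by CRT there is a unique solution modulo M = 3 · 13 · 11 = 429.
Solve pairwise, accumulating the modulus:
  Start with x ≡ 2 (mod 3).
  Combine with x ≡ 4 (mod 13): since gcd(3, 13) = 1, we get a unique residue mod 39.
    Write x = 2 + 3·t and substitute into x ≡ 4 (mod 13): 3·t ≡ 4 − 2 = 2 (mod 13).
    The inverse of 3 mod 13 is 9 (since 3·9 = 27 = 2·13 + 1), so t ≡ 9·2 = 18 ≡ 5 (mod 13).
    Then x = 2 + 3·5 = 17, valid modulo lcm(3, 13) = 39: x ≡ 17 (mod 39).
  Combine with x ≡ 3 (mod 11): since gcd(39, 11) = 1, we get a unique residue mod 429.
    Write x = 17 + 39·t and substitute into x ≡ 3 (mod 11): 39·t ≡ 3 − 17 = -14 (mod 11).
    Reduce coefficients mod 11: 6·t ≡ 8 (mod 11).
    The inverse of 6 mod 11 is 2 (since 6·2 = 12 = 1·11 + 1), so t ≡ 2·8 = 16 ≡ 5 (mod 11).
    Then x = 17 + 39·5 = 212, valid modulo lcm(39, 11) = 429: x ≡ 212 (mod 429).
Verify: 212 mod 3 = 2 ✓, 212 mod 13 = 4 ✓, 212 mod 11 = 3 ✓.

x ≡ 212 (mod 429).


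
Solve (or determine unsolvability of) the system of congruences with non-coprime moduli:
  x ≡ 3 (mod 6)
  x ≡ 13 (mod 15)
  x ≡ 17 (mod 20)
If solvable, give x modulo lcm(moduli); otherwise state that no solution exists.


Moduli 6, 15, 20 are not pairwise coprime, so CRT works modulo lcm(m_i) when all pairwise compatibility conditions hold.
Pairwise compatibility: gcd(m_i, m_j) must divide a_i - a_j for every pair.
Merge one congruence at a time:
  Start: x ≡ 3 (mod 6).
  Combine with x ≡ 13 (mod 15): gcd(6, 15) = 3, and 13 - 3 = 10 is NOT divisible by 3.
    ⇒ system is inconsistent (no integer solution).

No solution (the system is inconsistent).


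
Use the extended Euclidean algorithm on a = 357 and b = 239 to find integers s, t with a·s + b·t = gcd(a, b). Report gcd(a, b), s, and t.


Euclidean algorithm on (357, 239) — divide until remainder is 0:
  357 = 1 · 239 + 118
  239 = 2 · 118 + 3
  118 = 39 · 3 + 1
  3 = 3 · 1 + 0
gcd(357, 239) = 1.
Track Bezout coefficients alongside the remainders: start with r₀ = 357 = a·1 + b·0 (s = 1, t = 0) and r₁ = 239 = a·0 + b·1 (s = 0, t = 1); each new remainder r_{k+1} = r_{k-1} − q_k·r_k inherits s_{k+1} = s_{k-1} − q_k·s_k, t_{k+1} = t_{k-1} − q_k·t_k, so r_k = a·s_k + b·t_k at every step:
  q = 1: r = 118, s = 1 − 1·0 = 1, t = 0 − 1·1 = -1  (check: 357·1 + 239·(-1) = 118)
  q = 2: r = 3, s = 0 − 2·1 = -2, t = 1 − 2·(-1) = 3  (check: 357·(-2) + 239·3 = 3)
  q = 39: r = 1, s = 1 − 39·(-2) = 79, t = -1 − 39·3 = -118  (check: 357·79 + 239·(-118) = 1)
The row with r = 1 (the gcd) gives the Bezout coefficients s = 79, t = -118.
Result: 357 · (79) + 239 · (-118) = 1.

gcd(357, 239) = 1; s = 79, t = -118 (check: 357·79 + 239·(-118) = 1).


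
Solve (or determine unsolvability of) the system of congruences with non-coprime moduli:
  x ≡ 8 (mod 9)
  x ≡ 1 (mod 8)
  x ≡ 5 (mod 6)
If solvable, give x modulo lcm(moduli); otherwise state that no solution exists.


Moduli 9, 8, 6 are not pairwise coprime, so CRT works modulo lcm(m_i) when all pairwise compatibility conditions hold.
Pairwise compatibility: gcd(m_i, m_j) must divide a_i - a_j for every pair.
Merge one congruence at a time:
  Start: x ≡ 8 (mod 9).
  Combine with x ≡ 1 (mod 8): gcd(9, 8) = 1; 1 - 8 = -7, which IS divisible by 1, so compatible.
    Write x = 8 + 9·t and substitute into x ≡ 1 (mod 8): 9·t ≡ 1 − 8 = -7 (mod 8).
    Reduce coefficients mod 8: 1·t ≡ 1 (mod 8).
    So t ≡ 1 (mod 8).
    Then x = 8 + 9·1 = 17, valid modulo lcm(9, 8) = 72: x ≡ 17 (mod 72).
  Combine with x ≡ 5 (mod 6): gcd(72, 6) = 6; 5 - 17 = -12, which IS divisible by 6, so compatible.
    Write x = 17 + 72·t and substitute into x ≡ 5 (mod 6): 72·t ≡ 5 − 17 = -12 (mod 6).
    Divide the congruence (and modulus) by g = 6: 12·t ≡ -2 (mod 1).
    Modulo 1 every t works; take t = 0.
    Then x = 17 + 72·0 = 17, valid modulo lcm(72, 6) = 72: x ≡ 17 (mod 72).
Verify: 17 mod 9 = 8, 17 mod 8 = 1, 17 mod 6 = 5.

x ≡ 17 (mod 72).


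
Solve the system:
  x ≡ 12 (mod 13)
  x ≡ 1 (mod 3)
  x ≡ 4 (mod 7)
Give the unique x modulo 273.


Moduli 13, 3, 7 are pairwise coprime; by CRT there is a unique solution modulo M = 13 · 3 · 7 = 273.
Solve pairwise, accumulating the modulus:
  Start with x ≡ 12 (mod 13).
  Combine with x ≡ 1 (mod 3): since gcd(13, 3) = 1, we get a unique residue mod 39.
    Write x = 12 + 13·t and substitute into x ≡ 1 (mod 3): 13·t ≡ 1 − 12 = -11 (mod 3).
    Reduce coefficients mod 3: 1·t ≡ 1 (mod 3).
    So t ≡ 1 (mod 3).
    Then x = 12 + 13·1 = 25, valid modulo lcm(13, 3) = 39: x ≡ 25 (mod 39).
  Combine with x ≡ 4 (mod 7): since gcd(39, 7) = 1, we get a unique residue mod 273.
    Write x = 25 + 39·t and substitute into x ≡ 4 (mod 7): 39·t ≡ 4 − 25 = -21 (mod 7).
    Reduce coefficients mod 7: 4·t ≡ 0 (mod 7).
    The inverse of 4 mod 7 is 2 (since 4·2 = 8 = 1·7 + 1), so t ≡ 2·0 = 0 ≡ 0 (mod 7).
    Then x = 25 + 39·0 = 25, valid modulo lcm(39, 7) = 273: x ≡ 25 (mod 273).
Verify: 25 mod 13 = 12 ✓, 25 mod 3 = 1 ✓, 25 mod 7 = 4 ✓.

x ≡ 25 (mod 273).


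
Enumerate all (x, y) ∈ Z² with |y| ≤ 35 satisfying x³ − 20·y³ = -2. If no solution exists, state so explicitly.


The equation is x³ - 20y³ = -2. For fixed y, x³ = 20·y³ − 2, so a solution requires the RHS to be a perfect cube.
Strategy: iterate y from -35 to 35, compute RHS = 20·y³ − 2, and check whether it is a (positive or negative) perfect cube.
Check small values of y:
  y = 0: RHS = -2 is not a perfect cube.
  y = 1: RHS = 18 is not a perfect cube.
  y = -1: RHS = -22 is not a perfect cube.
  y = 2: RHS = 158 is not a perfect cube.
  y = -2: RHS = -162 is not a perfect cube.
  y = 3: RHS = 538 is not a perfect cube.
  y = -3: RHS = -542 is not a perfect cube.
Continuing the search up to |y| = 35 finds no solutions either.
No (x, y) in the scanned range satisfies the equation.

No integer solutions with |y| ≤ 35.


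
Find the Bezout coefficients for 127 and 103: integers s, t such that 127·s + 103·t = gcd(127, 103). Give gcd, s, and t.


Euclidean algorithm on (127, 103) — divide until remainder is 0:
  127 = 1 · 103 + 24
  103 = 4 · 24 + 7
  24 = 3 · 7 + 3
  7 = 2 · 3 + 1
  3 = 3 · 1 + 0
gcd(127, 103) = 1.
Track Bezout coefficients alongside the remainders: start with r₀ = 127 = a·1 + b·0 (s = 1, t = 0) and r₁ = 103 = a·0 + b·1 (s = 0, t = 1); each new remainder r_{k+1} = r_{k-1} − q_k·r_k inherits s_{k+1} = s_{k-1} − q_k·s_k, t_{k+1} = t_{k-1} − q_k·t_k, so r_k = a·s_k + b·t_k at every step:
  q = 1: r = 24, s = 1 − 1·0 = 1, t = 0 − 1·1 = -1  (check: 127·1 + 103·(-1) = 24)
  q = 4: r = 7, s = 0 − 4·1 = -4, t = 1 − 4·(-1) = 5  (check: 127·(-4) + 103·5 = 7)
  q = 3: r = 3, s = 1 − 3·(-4) = 13, t = -1 − 3·5 = -16  (check: 127·13 + 103·(-16) = 3)
  q = 2: r = 1, s = -4 − 2·13 = -30, t = 5 − 2·(-16) = 37  (check: 127·(-30) + 103·37 = 1)
The row with r = 1 (the gcd) gives the Bezout coefficients s = -30, t = 37.
Result: 127 · (-30) + 103 · (37) = 1.

gcd(127, 103) = 1; s = -30, t = 37 (check: 127·(-30) + 103·37 = 1).


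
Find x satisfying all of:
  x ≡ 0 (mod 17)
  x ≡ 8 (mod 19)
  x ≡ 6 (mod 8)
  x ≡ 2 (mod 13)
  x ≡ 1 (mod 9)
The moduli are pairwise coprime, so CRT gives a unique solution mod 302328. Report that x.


Product of moduli M = 17 · 19 · 8 · 13 · 9 = 302328.
Merge one congruence at a time:
  Start: x ≡ 0 (mod 17).
  Combine with x ≡ 8 (mod 19); new modulus lcm = 323.
    Write x = 0 + 17·t and substitute into x ≡ 8 (mod 19): 17·t ≡ 8 − 0 = 8 (mod 19).
    The inverse of 17 mod 19 is 9 (since 17·9 = 153 = 8·19 + 1), so t ≡ 9·8 = 72 ≡ 15 (mod 19).
    Then x = 0 + 17·15 = 255, valid modulo lcm(17, 19) = 323: x ≡ 255 (mod 323).
  Combine with x ≡ 6 (mod 8); new modulus lcm = 2584.
    Write x = 255 + 323·t and substitute into x ≡ 6 (mod 8): 323·t ≡ 6 − 255 = -249 (mod 8).
    Reduce coefficients mod 8: 3·t ≡ 7 (mod 8).
    The inverse of 3 mod 8 is 3 (since 3·3 = 9 = 1·8 + 1), so t ≡ 3·7 = 21 ≡ 5 (mod 8).
    Then x = 255 + 323·5 = 1870, valid modulo lcm(323, 8) = 2584: x ≡ 1870 (mod 2584).
  Combine with x ≡ 2 (mod 13); new modulus lcm = 33592.
    Write x = 1870 + 2584·t and substitute into x ≡ 2 (mod 13): 2584·t ≡ 2 − 1870 = -1868 (mod 13).
    Reduce coefficients mod 13: 10·t ≡ 4 (mod 13).
    The inverse of 10 mod 13 is 4 (since 10·4 = 40 = 3·13 + 1), so t ≡ 4·4 = 16 ≡ 3 (mod 13).
    Then x = 1870 + 2584·3 = 9622, valid modulo lcm(2584, 13) = 33592: x ≡ 9622 (mod 33592).
  Combine with x ≡ 1 (mod 9); new modulus lcm = 302328.
    Write x = 9622 + 33592·t and substitute into x ≡ 1 (mod 9): 33592·t ≡ 1 − 9622 = -9621 (mod 9).
    Reduce coefficients mod 9: 4·t ≡ 0 (mod 9).
    The inverse of 4 mod 9 is 7 (since 4·7 = 28 = 3·9 + 1), so t ≡ 7·0 = 0 ≡ 0 (mod 9).
    Then x = 9622 + 33592·0 = 9622, valid modulo lcm(33592, 9) = 302328: x ≡ 9622 (mod 302328).
Verify against each original: 9622 mod 17 = 0, 9622 mod 19 = 8, 9622 mod 8 = 6, 9622 mod 13 = 2, 9622 mod 9 = 1.

x ≡ 9622 (mod 302328).


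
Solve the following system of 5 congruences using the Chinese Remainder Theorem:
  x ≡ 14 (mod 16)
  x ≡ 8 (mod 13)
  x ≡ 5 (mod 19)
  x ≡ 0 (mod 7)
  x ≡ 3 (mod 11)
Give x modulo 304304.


Product of moduli M = 16 · 13 · 19 · 7 · 11 = 304304.
Merge one congruence at a time:
  Start: x ≡ 14 (mod 16).
  Combine with x ≡ 8 (mod 13); new modulus lcm = 208.
    Write x = 14 + 16·t and substitute into x ≡ 8 (mod 13): 16·t ≡ 8 − 14 = -6 (mod 13).
    Reduce coefficients mod 13: 3·t ≡ 7 (mod 13).
    The inverse of 3 mod 13 is 9 (since 3·9 = 27 = 2·13 + 1), so t ≡ 9·7 = 63 ≡ 11 (mod 13).
    Then x = 14 + 16·11 = 190, valid modulo lcm(16, 13) = 208: x ≡ 190 (mod 208).
  Combine with x ≡ 5 (mod 19); new modulus lcm = 3952.
    Write x = 190 + 208·t and substitute into x ≡ 5 (mod 19): 208·t ≡ 5 − 190 = -185 (mod 19).
    Reduce coefficients mod 19: 18·t ≡ 5 (mod 19).
    The inverse of 18 mod 19 is 18 (since 18·18 = 324 = 17·19 + 1), so t ≡ 18·5 = 90 ≡ 14 (mod 19).
    Then x = 190 + 208·14 = 3102, valid modulo lcm(208, 19) = 3952: x ≡ 3102 (mod 3952).
  Combine with x ≡ 0 (mod 7); new modulus lcm = 27664.
    Write x = 3102 + 3952·t and substitute into x ≡ 0 (mod 7): 3952·t ≡ 0 − 3102 = -3102 (mod 7).
    Reduce coefficients mod 7: 4·t ≡ 6 (mod 7).
    The inverse of 4 mod 7 is 2 (since 4·2 = 8 = 1·7 + 1), so t ≡ 2·6 = 12 ≡ 5 (mod 7).
    Then x = 3102 + 3952·5 = 22862, valid modulo lcm(3952, 7) = 27664: x ≡ 22862 (mod 27664).
  Combine with x ≡ 3 (mod 11); new modulus lcm = 304304.
    Write x = 22862 + 27664·t and substitute into x ≡ 3 (mod 11): 27664·t ≡ 3 − 22862 = -22859 (mod 11).
    Reduce coefficients mod 11: 10·t ≡ 10 (mod 11).
    The inverse of 10 mod 11 is 10 (since 10·10 = 100 = 9·11 + 1), so t ≡ 10·10 = 100 ≡ 1 (mod 11).
    Then x = 22862 + 27664·1 = 50526, valid modulo lcm(27664, 11) = 304304: x ≡ 50526 (mod 304304).
Verify against each original: 50526 mod 16 = 14, 50526 mod 13 = 8, 50526 mod 19 = 5, 50526 mod 7 = 0, 50526 mod 11 = 3.

x ≡ 50526 (mod 304304).


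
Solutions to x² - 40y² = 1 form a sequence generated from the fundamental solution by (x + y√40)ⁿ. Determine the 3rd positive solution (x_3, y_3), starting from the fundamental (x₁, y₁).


Step 1: Find the fundamental solution (x₁, y₁) of x² - 40y² = 1.
  Expand √40 as a continued fraction. a₀ = ⌊√40⌋ = 6; iterate m_{k+1} = d_k·a_k − m_k, d_{k+1} = (40 − m_{k+1}²)/d_k, a_{k+1} = ⌊(a₀ + m_{k+1})/d_{k+1}⌋ (starting m₀ = 0, d₀ = 1), with convergents p_k = a_k·p_{k-1} + p_{k-2}, q_k = a_k·q_{k-1} + q_{k-2} (p₋₁ = 1, q₋₁ = 0):
  k = 0: a₀ = 6; p₀/q₀ = 6/1; p₀² − 40·q₀² = 36 − 40 = -4.
  k = 1: m = 6, d = 4, a = ⌊(6 + 6)/4⌋ = 3; p/q = (3·6 + 1)/(3·1 + 0) = 19/3; p² − 40·q² = 361 − 360 = 1.
  The first convergent with p² − 40·q² = 1 gives the fundamental solution (x₁, y₁) = (19, 3).
Step 2: Apply the recurrence (x_{n+1}, y_{n+1}) = (x₁x_n + 40y₁y_n, x₁y_n + y₁x_n) repeatedly.
  From (x_1, y_1) = (19, 3): x_2 = 19·19 + 40·3·3 = 721; y_2 = 19·3 + 3·19 = 114.
  From (x_2, y_2) = (721, 114): x_3 = 19·721 + 40·3·114 = 27379; y_3 = 19·114 + 3·721 = 4329.
Step 3: Verify x_3² - 40·y_3² = 749609641 - 749609640 = 1 (should be 1). ✓

(x_1, y_1) = (19, 3); (x_3, y_3) = (27379, 4329).


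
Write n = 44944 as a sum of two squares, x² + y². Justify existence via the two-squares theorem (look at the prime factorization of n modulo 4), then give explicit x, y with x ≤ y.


Step 1: Factor n = 44944 = 2^4 · 53^2.
Step 2: Check the mod-4 condition on each prime factor: 2 = 2 (special); 53 ≡ 1 (mod 4), exponent 2.
All primes ≡ 3 (mod 4) appear to even exponent (or don't appear), so by the two-squares theorem n IS expressible as a sum of two squares.
Step 3: Build a representation. Group n = k² · m with k = 4 and m = 53 · 53 = 2809 (a product of primes ≡ 1 (mod 4)); a representation of m scales to one of n via (k·x)² + (k·y)² = k²(x² + y²). Each prime p ≡ 1 (mod 4) is itself a sum of two squares; find a² by testing p − a² for a perfect square:
  53: 53 − 1² = 52, 53 − 2² = 49 = 7² ⇒ 53 = 2² + 7².
  Combine using the Brahmagupta–Fibonacci identity (a² + b²)(c² + d²) = (ac − bd)² + (ad + bc)² = (ac + bd)² + (ad − bc)²:
  53 · 53 = 2809: from (2² + 7²)(2² + 7²), take (2·2 − 7·7, 2·7 + 7·2) = (4 − 49, 14 + 14) = (-45, 28); dropping signs (only squares matter) gives (45, 28); check 45² + 28² = 2025 + 784 = 2809 ✓.
  Scale by k = 4: (4·45, 4·28) = (180, 112).
Step 4: Order so x ≤ y and verify: 112² + 180² = 12544 + 32400 = 44944 = n. ✓

n = 44944 = 112² + 180² (one valid representation with x ≤ y).


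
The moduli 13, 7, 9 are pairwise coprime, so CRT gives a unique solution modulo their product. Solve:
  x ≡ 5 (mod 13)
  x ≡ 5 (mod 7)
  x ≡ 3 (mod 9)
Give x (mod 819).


Moduli 13, 7, 9 are pairwise coprime; by CRT there is a unique solution modulo M = 13 · 7 · 9 = 819.
Solve pairwise, accumulating the modulus:
  Start with x ≡ 5 (mod 13).
  Combine with x ≡ 5 (mod 7): since gcd(13, 7) = 1, we get a unique residue mod 91.
    Write x = 5 + 13·t and substitute into x ≡ 5 (mod 7): 13·t ≡ 5 − 5 = 0 (mod 7).
    Reduce coefficients mod 7: 6·t ≡ 0 (mod 7).
    The inverse of 6 mod 7 is 6 (since 6·6 = 36 = 5·7 + 1), so t ≡ 6·0 = 0 ≡ 0 (mod 7).
    Then x = 5 + 13·0 = 5, valid modulo lcm(13, 7) = 91: x ≡ 5 (mod 91).
  Combine with x ≡ 3 (mod 9): since gcd(91, 9) = 1, we get a unique residue mod 819.
    Write x = 5 + 91·t and substitute into x ≡ 3 (mod 9): 91·t ≡ 3 − 5 = -2 (mod 9).
    Reduce coefficients mod 9: 1·t ≡ 7 (mod 9).
    So t ≡ 7 (mod 9).
    Then x = 5 + 91·7 = 642, valid modulo lcm(91, 9) = 819: x ≡ 642 (mod 819).
Verify: 642 mod 13 = 5 ✓, 642 mod 7 = 5 ✓, 642 mod 9 = 3 ✓.

x ≡ 642 (mod 819).


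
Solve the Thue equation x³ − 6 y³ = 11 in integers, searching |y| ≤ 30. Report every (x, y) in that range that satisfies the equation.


The equation is x³ - 6y³ = 11. For fixed y, x³ = 6·y³ + 11, so a solution requires the RHS to be a perfect cube.
Strategy: iterate y from -30 to 30, compute RHS = 6·y³ + 11, and check whether it is a (positive or negative) perfect cube.
Check small values of y:
  y = 0: RHS = 11 is not a perfect cube.
  y = 1: RHS = 17 is not a perfect cube.
  y = -1: RHS = 5 is not a perfect cube.
  y = 2: RHS = 59 is not a perfect cube.
  y = -2: RHS = -37 is not a perfect cube.
  y = 3: RHS = 173 is not a perfect cube.
  y = -3: RHS = -151 is not a perfect cube.
Continuing the search up to |y| = 30 finds no solutions either.
No (x, y) in the scanned range satisfies the equation.

No integer solutions with |y| ≤ 30.


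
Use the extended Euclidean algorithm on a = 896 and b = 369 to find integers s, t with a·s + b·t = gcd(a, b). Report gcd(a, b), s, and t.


Euclidean algorithm on (896, 369) — divide until remainder is 0:
  896 = 2 · 369 + 158
  369 = 2 · 158 + 53
  158 = 2 · 53 + 52
  53 = 1 · 52 + 1
  52 = 52 · 1 + 0
gcd(896, 369) = 1.
Track Bezout coefficients alongside the remainders: start with r₀ = 896 = a·1 + b·0 (s = 1, t = 0) and r₁ = 369 = a·0 + b·1 (s = 0, t = 1); each new remainder r_{k+1} = r_{k-1} − q_k·r_k inherits s_{k+1} = s_{k-1} − q_k·s_k, t_{k+1} = t_{k-1} − q_k·t_k, so r_k = a·s_k + b·t_k at every step:
  q = 2: r = 158, s = 1 − 2·0 = 1, t = 0 − 2·1 = -2  (check: 896·1 + 369·(-2) = 158)
  q = 2: r = 53, s = 0 − 2·1 = -2, t = 1 − 2·(-2) = 5  (check: 896·(-2) + 369·5 = 53)
  q = 2: r = 52, s = 1 − 2·(-2) = 5, t = -2 − 2·5 = -12  (check: 896·5 + 369·(-12) = 52)
  q = 1: r = 1, s = -2 − 1·5 = -7, t = 5 − 1·(-12) = 17  (check: 896·(-7) + 369·17 = 1)
The row with r = 1 (the gcd) gives the Bezout coefficients s = -7, t = 17.
Result: 896 · (-7) + 369 · (17) = 1.

gcd(896, 369) = 1; s = -7, t = 17 (check: 896·(-7) + 369·17 = 1).


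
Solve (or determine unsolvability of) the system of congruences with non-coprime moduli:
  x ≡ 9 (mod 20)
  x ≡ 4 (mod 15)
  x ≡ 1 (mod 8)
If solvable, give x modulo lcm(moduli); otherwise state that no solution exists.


Moduli 20, 15, 8 are not pairwise coprime, so CRT works modulo lcm(m_i) when all pairwise compatibility conditions hold.
Pairwise compatibility: gcd(m_i, m_j) must divide a_i - a_j for every pair.
Merge one congruence at a time:
  Start: x ≡ 9 (mod 20).
  Combine with x ≡ 4 (mod 15): gcd(20, 15) = 5; 4 - 9 = -5, which IS divisible by 5, so compatible.
    Write x = 9 + 20·t and substitute into x ≡ 4 (mod 15): 20·t ≡ 4 − 9 = -5 (mod 15).
    Divide the congruence (and modulus) by g = 5: 4·t ≡ -1 (mod 3).
    Reduce coefficients mod 3: 1·t ≡ 2 (mod 3).
    So t ≡ 2 (mod 3).
    Then x = 9 + 20·2 = 49, valid modulo lcm(20, 15) = 60: x ≡ 49 (mod 60).
  Combine with x ≡ 1 (mod 8): gcd(60, 8) = 4; 1 - 49 = -48, which IS divisible by 4, so compatible.
    Write x = 49 + 60·t and substitute into x ≡ 1 (mod 8): 60·t ≡ 1 − 49 = -48 (mod 8).
    Divide the congruence (and modulus) by g = 4: 15·t ≡ -12 (mod 2).
    Reduce coefficients mod 2: 1·t ≡ 0 (mod 2).
    So t ≡ 0 (mod 2).
    Then x = 49 + 60·0 = 49, valid modulo lcm(60, 8) = 120: x ≡ 49 (mod 120).
Verify: 49 mod 20 = 9, 49 mod 15 = 4, 49 mod 8 = 1.

x ≡ 49 (mod 120).
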